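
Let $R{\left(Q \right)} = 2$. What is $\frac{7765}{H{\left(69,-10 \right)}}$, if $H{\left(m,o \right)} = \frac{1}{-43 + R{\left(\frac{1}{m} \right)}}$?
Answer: $-318365$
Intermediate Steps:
$H{\left(m,o \right)} = - \frac{1}{41}$ ($H{\left(m,o \right)} = \frac{1}{-43 + 2} = \frac{1}{-41} = - \frac{1}{41}$)
$\frac{7765}{H{\left(69,-10 \right)}} = \frac{7765}{- \frac{1}{41}} = 7765 \left(-41\right) = -318365$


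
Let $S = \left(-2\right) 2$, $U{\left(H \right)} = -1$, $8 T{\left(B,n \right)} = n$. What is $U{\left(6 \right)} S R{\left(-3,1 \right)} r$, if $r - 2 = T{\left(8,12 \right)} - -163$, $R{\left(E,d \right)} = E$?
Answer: $-1998$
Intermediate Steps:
$T{\left(B,n \right)} = \frac{n}{8}$
$S = -4$
$r = \frac{333}{2}$ ($r = 2 + \left(\frac{1}{8} \cdot 12 - -163\right) = 2 + \left(\frac{3}{2} + 163\right) = 2 + \frac{329}{2} = \frac{333}{2} \approx 166.5$)
$U{\left(6 \right)} S R{\left(-3,1 \right)} r = \left(-1\right) \left(-4\right) \left(-3\right) \frac{333}{2} = 4 \left(-3\right) \frac{333}{2} = \left(-12\right) \frac{333}{2} = -1998$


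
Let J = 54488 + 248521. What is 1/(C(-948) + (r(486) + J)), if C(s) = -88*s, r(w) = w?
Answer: 1/386919 ≈ 2.5845e-6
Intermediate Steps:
J = 303009
1/(C(-948) + (r(486) + J)) = 1/(-88*(-948) + (486 + 303009)) = 1/(83424 + 303495) = 1/386919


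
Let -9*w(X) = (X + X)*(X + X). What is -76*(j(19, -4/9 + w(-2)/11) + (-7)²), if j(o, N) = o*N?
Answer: -94012/33 ≈ -2848.8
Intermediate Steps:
w(X) = -4*X²/9 (w(X) = -(X + X)*(X + X)/9 = -2*X*2*X/9 = -4*X²/9)
j(o, N) = N*o
-76*(j(19, -4/9 + w(-2)/11) + (-7)²) = -76*((-4/9 - 4/9*(-2)²/11)*19 + (-7)²) = -76*((-4*⅑ - 4/9*4*(1/11))*19 + 49) = -76*((-4/9 - 16/9*1/11)*19 + 49) = -76*((-4/9 - 16/99)*19 + 49) = -76*(-20/33*19 + 49) = -76*(-380/33 + 49) = -76*1237/33 = -94012/33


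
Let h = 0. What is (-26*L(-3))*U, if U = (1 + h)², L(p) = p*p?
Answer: -234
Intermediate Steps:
L(p) = p²
U = 1 (U = (1 + 0)² = 1² = 1)
(-26*L(-3))*U = -26*(-3)²*1 = -26*9*1 = -234*1 = -234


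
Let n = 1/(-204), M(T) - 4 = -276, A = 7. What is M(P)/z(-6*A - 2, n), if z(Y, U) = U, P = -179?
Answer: 55488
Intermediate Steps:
M(T) = -272 (M(T) = 4 - 276 = -272)
n = -1/204 ≈ -0.0049020
M(P)/z(-6*A - 2, n) = -272/(-1/204) = -272*(-204) = 55488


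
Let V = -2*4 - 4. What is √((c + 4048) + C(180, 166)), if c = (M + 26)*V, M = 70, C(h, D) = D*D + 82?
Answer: √30534 ≈ 174.74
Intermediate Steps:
C(h, D) = 82 + D² (C(h, D) = D² + 82 = 82 + D²)
V = -12 (V = -8 - 4 = -12)
c = -1152 (c = (70 + 26)*(-12) = 96*(-12) = -1152)
√((c + 4048) + C(180, 166)) = √((-1152 + 4048) + (82 + 166²)) = √(2896 + (82 + 27556)) = √(2896 + 27638) = √30534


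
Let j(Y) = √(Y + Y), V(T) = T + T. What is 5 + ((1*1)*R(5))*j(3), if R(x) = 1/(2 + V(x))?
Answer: 5 + √6/12 ≈ 5.2041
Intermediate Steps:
V(T) = 2*T
R(x) = 1/(2 + 2*x)
j(Y) = √2*√Y (j(Y) = √(2*Y) = √2*√Y)
5 + ((1*1)*R(5))*j(3) = 5 + ((1*1)*(1/(2*(1 + 5))))*(√2*√3) = 5 + (1*((½)/6))*√6 = 5 + (1*((½)*(⅙)))*√6 = 5 + (1*(1/12))*√6 = 5 + √6/12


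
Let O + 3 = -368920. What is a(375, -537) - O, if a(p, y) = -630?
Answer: 368293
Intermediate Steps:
O = -368923 (O = -3 - 368920 = -368923)
a(375, -537) - O = -630 - 1*(-368923) = -630 + 368923 = 368293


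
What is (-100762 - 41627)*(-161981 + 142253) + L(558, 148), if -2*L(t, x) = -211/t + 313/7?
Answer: 21944299926727/7812 ≈ 2.8090e+9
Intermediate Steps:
L(t, x) = -313/14 + 211/(2*t) (L(t, x) = -(-211/t + 313/7)/2 = -(313/7 - 211/t)/2 = -313/14 + 211/(2*t))
(-100762 - 41627)*(-161981 + 142253) + L(558, 148) = (-100762 - 41627)*(-161981 + 142253) + (1/14)*(1477 - 313*558)/558 = -142389*(-19728) + (1/14)*(1/558)*(1477 - 174654) = 2809050192 + (1/14)*(1/558)*(-173177) = 2809050192 - 173177/7812 = 21944299926727/7812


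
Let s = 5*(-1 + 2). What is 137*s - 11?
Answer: 674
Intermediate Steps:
s = 5 (s = 5*1 = 5)
137*s - 11 = 137*5 - 11 = 685 - 11 = 674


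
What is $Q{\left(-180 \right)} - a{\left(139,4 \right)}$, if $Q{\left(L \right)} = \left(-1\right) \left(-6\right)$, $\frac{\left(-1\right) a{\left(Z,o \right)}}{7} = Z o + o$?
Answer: $3926$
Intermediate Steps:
$a{\left(Z,o \right)} = - 7 o - 7 Z o$ ($a{\left(Z,o \right)} = - 7 \left(Z o + o\right) = - 7 \left(o + Z o\right) = - 7 o - 7 Z o$)
$Q{\left(L \right)} = 6$
$Q{\left(-180 \right)} - a{\left(139,4 \right)} = 6 - \left(-7\right) 4 \left(1 + 139\right) = 6 - \left(-7\right) 4 \cdot 140 = 6 - -3920 = 6 + 3920 = 3926$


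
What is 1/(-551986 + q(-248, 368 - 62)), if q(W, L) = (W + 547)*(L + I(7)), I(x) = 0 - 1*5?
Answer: -1/461987 ≈ -2.1646e-6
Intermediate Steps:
I(x) = -5 (I(x) = 0 - 5 = -5)
q(W, L) = (-5 + L)*(547 + W) (q(W, L) = (W + 547)*(L - 5) = (547 + W)*(-5 + L) = (-5 + L)*(547 + W))
1/(-551986 + q(-248, 368 - 62)) = 1/(-551986 + (-2735 - 5*(-248) + 547*(368 - 62) + (368 - 62)*(-248))) = 1/(-551986 + (-2735 + 1240 + 547*306 + 306*(-248))) = 1/(-551986 + (-2735 + 1240 + 167382 - 75888)) = 1/(-551986 + 89999) = 1/(-461987) = -1/461987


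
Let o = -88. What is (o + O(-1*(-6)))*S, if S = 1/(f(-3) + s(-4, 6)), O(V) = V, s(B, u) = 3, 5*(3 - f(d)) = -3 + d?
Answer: -205/18 ≈ -11.389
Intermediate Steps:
f(d) = 18/5 - d/5 (f(d) = 3 - (-3 + d)/5 = 3 + (⅗ - d/5) = 18/5 - d/5)
S = 5/36 (S = 1/((18/5 - ⅕*(-3)) + 3) = 1/((18/5 + ⅗) + 3) = 1/(21/5 + 3) = 1/(36/5) = 5/36 ≈ 0.13889)
(o + O(-1*(-6)))*S = (-88 - 1*(-6))*(5/36) = (-88 + 6)*(5/36) = -82*5/36 = -205/18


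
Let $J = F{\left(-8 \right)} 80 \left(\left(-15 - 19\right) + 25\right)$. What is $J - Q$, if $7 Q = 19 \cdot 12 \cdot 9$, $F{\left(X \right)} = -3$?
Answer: $\frac{13068}{7} \approx 1866.9$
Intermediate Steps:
$Q = \frac{2052}{7}$ ($Q = \frac{19 \cdot 12 \cdot 9}{7} = \frac{228 \cdot 9}{7} = \frac{1}{7} \cdot 2052 = \frac{2052}{7} \approx 293.14$)
$J = 2160$ ($J = \left(-3\right) 80 \left(\left(-15 - 19\right) + 25\right) = - 240 \left(-34 + 25\right) = \left(-240\right) \left(-9\right) = 2160$)
$J - Q = 2160 - \frac{2052}{7} = \frac{13068}{7}$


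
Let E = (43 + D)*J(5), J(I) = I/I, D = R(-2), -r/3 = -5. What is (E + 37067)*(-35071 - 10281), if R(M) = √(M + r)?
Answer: -1683012720 - 45352*√13 ≈ -1.6832e+9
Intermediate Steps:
r = 15 (r = -3*(-5) = 15)
R(M) = √(15 + M) (R(M) = √(M + 15) = √(15 + M))
D = √13 (D = √(15 - 2) = √13 ≈ 3.6056)
J(I) = 1
E = 43 + √13 (E = (43 + √13)*1 = 43 + √13 ≈ 46.606)
(E + 37067)*(-35071 - 10281) = ((43 + √13) + 37067)*(-35071 - 10281) = (37110 + √13)*(-45352) = -1683012720 - 45352*√13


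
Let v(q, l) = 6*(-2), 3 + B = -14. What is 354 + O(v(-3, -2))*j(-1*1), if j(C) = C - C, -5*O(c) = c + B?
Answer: 354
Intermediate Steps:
B = -17 (B = -3 - 14 = -17)
v(q, l) = -12
O(c) = 17/5 - c/5 (O(c) = -(c - 17)/5 = -(-17 + c)/5 = 17/5 - c/5)
j(C) = 0
354 + O(v(-3, -2))*j(-1*1) = 354 + (17/5 - ⅕*(-12))*0 = 354 + (17/5 + 12/5)*0 = 354 + (29/5)*0 = 354 + 0 = 354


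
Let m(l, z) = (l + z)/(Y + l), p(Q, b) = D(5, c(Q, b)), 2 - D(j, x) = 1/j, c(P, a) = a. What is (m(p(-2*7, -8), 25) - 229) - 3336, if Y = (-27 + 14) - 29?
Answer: -10697/3 ≈ -3565.7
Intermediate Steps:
D(j, x) = 2 - 1/j
p(Q, b) = 9/5 (p(Q, b) = 2 - 1/5 = 2 - 1*⅕ = 2 - ⅕ = 9/5)
Y = -42 (Y = -13 - 29 = -42)
m(l, z) = (l + z)/(-42 + l)
(m(p(-2*7, -8), 25) - 229) - 3336 = ((9/5 + 25)/(-42 + 9/5) - 229) - 3336 = ((134/5)/(-201/5) - 229) - 3336 = (-5/201*134/5 - 229) - 3336 = (-⅔ - 229) - 3336 = -689/3 - 3336 = -10697/3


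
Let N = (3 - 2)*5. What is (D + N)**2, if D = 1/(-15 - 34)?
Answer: 59536/2401 ≈ 24.796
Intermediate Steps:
D = -1/49 (D = 1/(-49) = -1/49 ≈ -0.020408)
N = 5 (N = 1*5 = 5)
(D + N)**2 = (-1/49 + 5)**2 = (244/49)**2 = 59536/2401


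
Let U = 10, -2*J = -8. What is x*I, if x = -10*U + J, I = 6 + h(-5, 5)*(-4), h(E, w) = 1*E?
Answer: -2496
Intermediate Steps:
J = 4 (J = -½*(-8) = 4)
h(E, w) = E
I = 26 (I = 6 - 5*(-4) = 6 + 20 = 26)
x = -96 (x = -10*10 + 4 = -100 + 4 = -96)
x*I = -96*26 = -2496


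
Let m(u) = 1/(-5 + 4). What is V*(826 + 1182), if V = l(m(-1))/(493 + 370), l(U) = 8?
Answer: 16064/863 ≈ 18.614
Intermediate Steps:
m(u) = -1 (m(u) = 1/(-1) = -1)
V = 8/863 (V = 8/(493 + 370) = 8/863 ≈ 0.0092700)
V*(826 + 1182) = 8*(826 + 1182)/863 = (8/863)*2008 = 16064/863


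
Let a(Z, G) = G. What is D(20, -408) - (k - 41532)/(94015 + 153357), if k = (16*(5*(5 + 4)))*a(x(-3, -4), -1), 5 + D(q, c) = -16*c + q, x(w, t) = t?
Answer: 404649312/61843 ≈ 6543.2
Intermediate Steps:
D(q, c) = -5 + q - 16*c (D(q, c) = -5 + (-16*c + q) = -5 + (q - 16*c) = -5 + q - 16*c)
k = -720 (k = (16*(5*(5 + 4)))*(-1) = (16*(5*9))*(-1) = (16*45)*(-1) = 720*(-1) = -720)
D(20, -408) - (k - 41532)/(94015 + 153357) = (-5 + 20 - 16*(-408)) - (-720 - 41532)/(94015 + 153357) = (-5 + 20 + 6528) - (-42252)/247372 = 6543 - (-42252)/247372 = 6543 - 1*(-10563/61843) = 6543 + 10563/61843 = 404649312/61843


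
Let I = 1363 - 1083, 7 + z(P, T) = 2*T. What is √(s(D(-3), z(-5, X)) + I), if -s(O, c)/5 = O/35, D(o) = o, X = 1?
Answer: √13741/7 ≈ 16.746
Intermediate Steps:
z(P, T) = -7 + 2*T
I = 280
s(O, c) = -O/7 (s(O, c) = -5*O/35 = -O/7)
√(s(D(-3), z(-5, X)) + I) = √(-⅐*(-3) + 280) = √(3/7 + 280) = √(1963/7) = √13741/7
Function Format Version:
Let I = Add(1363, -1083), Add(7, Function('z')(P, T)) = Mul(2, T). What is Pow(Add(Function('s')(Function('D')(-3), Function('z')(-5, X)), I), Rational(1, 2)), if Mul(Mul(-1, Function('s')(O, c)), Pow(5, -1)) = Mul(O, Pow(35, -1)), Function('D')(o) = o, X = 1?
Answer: Mul(Rational(1, 7), Pow(13741, Rational(1, 2))) ≈ 16.746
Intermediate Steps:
Function('z')(P, T) = Add(-7, Mul(2, T))
I = 280
Function('s')(O, c) = Mul(Rational(-1, 7), O) (Function('s')(O, c) = Mul(-5, Mul(O, Pow(35, -1))) = Mul(-5, Mul(O, Rational(1, 35))) = Mul(-5, Mul(Rational(1, 35), O)) = Mul(Rational(-1, 7), O))
Pow(Add(Function('s')(Function('D')(-3), Function('z')(-5, X)), I), Rational(1, 2)) = Pow(Add(Mul(Rational(-1, 7), -3), 280), Rational(1, 2)) = Pow(Add(Rational(3, 7), 280), Rational(1, 2)) = Pow(Rational(1963, 7), Rational(1, 2)) = Mul(Rational(1, 7), Pow(13741, Rational(1, 2)))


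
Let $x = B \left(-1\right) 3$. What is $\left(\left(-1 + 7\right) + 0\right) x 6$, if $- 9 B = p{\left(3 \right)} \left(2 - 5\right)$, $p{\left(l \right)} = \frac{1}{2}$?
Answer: $-18$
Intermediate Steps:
$p{\left(l \right)} = \frac{1}{2}$
$B = \frac{1}{6}$ ($B = - \frac{\frac{1}{2} \left(2 - 5\right)}{9} = - \frac{\frac{1}{2} \left(-3\right)}{9} = \left(- \frac{1}{9}\right) \left(- \frac{3}{2}\right) = \frac{1}{6} \approx 0.16667$)
$x = - \frac{1}{2}$ ($x = \frac{1}{6} \left(-1\right) 3 = \left(- \frac{1}{6}\right) 3 = - \frac{1}{2} \approx -0.5$)
$\left(\left(-1 + 7\right) + 0\right) x 6 = \left(\left(-1 + 7\right) + 0\right) \left(- \frac{1}{2}\right) 6 = \left(6 + 0\right) \left(- \frac{1}{2}\right) 6 = 6 \left(- \frac{1}{2}\right) 6 = \left(-3\right) 6 = -18$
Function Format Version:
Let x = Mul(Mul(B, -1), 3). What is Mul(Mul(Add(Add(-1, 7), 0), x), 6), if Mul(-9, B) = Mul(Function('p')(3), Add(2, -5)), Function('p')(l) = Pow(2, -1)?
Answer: -18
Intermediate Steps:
Function('p')(l) = Rational(1, 2)
B = Rational(1, 6) (B = Mul(Rational(-1, 9), Mul(Rational(1, 2), Add(2, -5))) = Mul(Rational(-1, 9), Mul(Rational(1, 2), -3)) = Mul(Rational(-1, 9), Rational(-3, 2)) = Rational(1, 6) ≈ 0.16667)
x = Rational(-1, 2) (x = Mul(Mul(Rational(1, 6), -1), 3) = Mul(Rational(-1, 6), 3) = Rational(-1, 2) ≈ -0.50000)
Mul(Mul(Add(Add(-1, 7), 0), x), 6) = Mul(Mul(Add(Add(-1, 7), 0), Rational(-1, 2)), 6) = Mul(Mul(Add(6, 0), Rational(-1, 2)), 6) = Mul(Mul(6, Rational(-1, 2)), 6) = Mul(-3, 6) = -18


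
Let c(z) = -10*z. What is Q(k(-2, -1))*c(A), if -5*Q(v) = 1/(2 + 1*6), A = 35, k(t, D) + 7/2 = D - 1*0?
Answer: 35/4 ≈ 8.7500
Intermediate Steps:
k(t, D) = -7/2 + D (k(t, D) = -7/2 + (D - 1*0) = -7/2 + (D + 0) = -7/2 + D)
Q(v) = -1/40 (Q(v) = -1/(5*(2 + 1*6)) = -1/(5*(2 + 6)) = -1/5/8 = -1/5*1/8 = -1/40)
Q(k(-2, -1))*c(A) = -(-1)*35/4 = -1/40*(-350) = 35/4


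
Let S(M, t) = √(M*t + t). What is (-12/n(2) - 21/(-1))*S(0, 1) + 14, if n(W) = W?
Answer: 29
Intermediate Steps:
S(M, t) = √(t + M*t)
(-12/n(2) - 21/(-1))*S(0, 1) + 14 = (-12/2 - 21/(-1))*√(1*(1 + 0)) + 14 = (-12*½ - 21*(-1))*√(1*1) + 14 = (-6 + 21)*√1 + 14 = 15*1 + 14 = 15 + 14 = 29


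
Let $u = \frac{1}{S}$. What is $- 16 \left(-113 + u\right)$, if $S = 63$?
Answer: $\frac{113888}{63} \approx 1807.7$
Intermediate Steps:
$u = \frac{1}{63} \approx 0.015873$
$- 16 \left(-113 + u\right) = - 16 \left(-113 + \frac{1}{63}\right) = \left(-16\right) \left(- \frac{7118}{63}\right) = \frac{113888}{63}$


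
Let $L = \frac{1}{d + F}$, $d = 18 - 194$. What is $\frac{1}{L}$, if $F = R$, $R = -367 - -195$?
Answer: $-348$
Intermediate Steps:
$d = -176$ ($d = 18 - 194 = -176$)
$R = -172$ ($R = -367 + 195 = -172$)
$F = -172$
$L = - \frac{1}{348}$ ($L = \frac{1}{-176 - 172} = \frac{1}{-348} = - \frac{1}{348} \approx -0.0028736$)
$\frac{1}{L} = \frac{1}{- \frac{1}{348}} = -348$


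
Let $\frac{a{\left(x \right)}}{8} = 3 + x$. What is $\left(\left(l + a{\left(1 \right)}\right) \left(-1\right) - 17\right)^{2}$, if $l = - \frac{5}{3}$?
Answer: $\frac{20164}{9} \approx 2240.4$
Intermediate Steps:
$a{\left(x \right)} = 24 + 8 x$ ($a{\left(x \right)} = 8 \left(3 + x\right) = 24 + 8 x$)
$l = - \frac{5}{3}$ ($l = \left(-5\right) \frac{1}{3} = - \frac{5}{3} \approx -1.6667$)
$\left(\left(l + a{\left(1 \right)}\right) \left(-1\right) - 17\right)^{2} = \left(\left(- \frac{5}{3} + \left(24 + 8 \cdot 1\right)\right) \left(-1\right) - 17\right)^{2} = \left(\left(- \frac{5}{3} + \left(24 + 8\right)\right) \left(-1\right) - 17\right)^{2} = \left(\left(- \frac{5}{3} + 32\right) \left(-1\right) - 17\right)^{2} = \left(\frac{91}{3} \left(-1\right) - 17\right)^{2} = \left(- \frac{91}{3} - 17\right)^{2} = \left(- \frac{142}{3}\right)^{2} = \frac{20164}{9}$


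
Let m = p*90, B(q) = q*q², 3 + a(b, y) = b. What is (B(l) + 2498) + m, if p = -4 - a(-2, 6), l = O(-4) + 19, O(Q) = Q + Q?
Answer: 3919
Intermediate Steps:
O(Q) = 2*Q
a(b, y) = -3 + b
l = 11 (l = 2*(-4) + 19 = -8 + 19 = 11)
B(q) = q³
p = 1 (p = -4 - (-3 - 2) = -4 - 1*(-5) = -4 + 5 = 1)
m = 90 (m = 1*90 = 90)
(B(l) + 2498) + m = (11³ + 2498) + 90 = (1331 + 2498) + 90 = 3829 + 90 = 3919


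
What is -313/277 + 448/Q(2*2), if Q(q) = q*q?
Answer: 7443/277 ≈ 26.870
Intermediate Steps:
Q(q) = q**2
-313/277 + 448/Q(2*2) = -313/277 + 448/((2*2)**2) = -313*1/277 + 448/(4**2) = -313/277 + 448/16 = -313/277 + 448*(1/16) = -313/277 + 28 = 7443/277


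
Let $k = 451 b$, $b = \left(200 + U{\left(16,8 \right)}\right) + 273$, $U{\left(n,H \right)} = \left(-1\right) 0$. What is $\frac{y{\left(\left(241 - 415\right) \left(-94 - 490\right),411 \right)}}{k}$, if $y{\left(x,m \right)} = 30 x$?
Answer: $\frac{3048480}{213323} \approx 14.29$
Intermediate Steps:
$U{\left(n,H \right)} = 0$
$b = 473$ ($b = \left(200 + 0\right) + 273 = 200 + 273 = 473$)
$k = 213323$ ($k = 451 \cdot 473 = 213323$)
$\frac{y{\left(\left(241 - 415\right) \left(-94 - 490\right),411 \right)}}{k} = \frac{30 \left(241 - 415\right) \left(-94 - 490\right)}{213323} = 30 \left(\left(-174\right) \left(-584\right)\right) \frac{1}{213323} = 30 \cdot 101616 \cdot \frac{1}{213323} = 3048480 \cdot \frac{1}{213323} = \frac{3048480}{213323}$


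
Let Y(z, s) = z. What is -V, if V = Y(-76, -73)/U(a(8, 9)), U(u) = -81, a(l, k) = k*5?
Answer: -76/81 ≈ -0.93827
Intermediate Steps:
a(l, k) = 5*k
V = 76/81 (V = -76/(-81) = -76*(-1/81) = 76/81 ≈ 0.93827)
-V = -1*76/81 = -76/81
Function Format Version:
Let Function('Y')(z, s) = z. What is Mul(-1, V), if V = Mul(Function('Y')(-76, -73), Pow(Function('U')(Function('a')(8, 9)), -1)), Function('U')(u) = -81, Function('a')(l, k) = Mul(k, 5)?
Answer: Rational(-76, 81) ≈ -0.93827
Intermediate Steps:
Function('a')(l, k) = Mul(5, k)
V = Rational(76, 81) (V = Mul(-76, Pow(-81, -1)) = Mul(-76, Rational(-1, 81)) = Rational(76, 81) ≈ 0.93827)
Mul(-1, V) = Mul(-1, Rational(76, 81)) = Rational(-76, 81)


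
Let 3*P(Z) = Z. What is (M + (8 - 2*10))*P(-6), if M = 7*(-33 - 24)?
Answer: 822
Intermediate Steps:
P(Z) = Z/3
M = -399 (M = 7*(-57) = -399)
(M + (8 - 2*10))*P(-6) = (-399 + (8 - 2*10))*((1/3)*(-6)) = (-399 + (8 - 20))*(-2) = (-399 - 12)*(-2) = -411*(-2) = 822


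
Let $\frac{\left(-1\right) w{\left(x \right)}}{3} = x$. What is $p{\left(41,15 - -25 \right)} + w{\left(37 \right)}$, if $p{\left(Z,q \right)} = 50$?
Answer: $-61$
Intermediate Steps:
$w{\left(x \right)} = - 3 x$
$p{\left(41,15 - -25 \right)} + w{\left(37 \right)} = 50 - 111 = -61$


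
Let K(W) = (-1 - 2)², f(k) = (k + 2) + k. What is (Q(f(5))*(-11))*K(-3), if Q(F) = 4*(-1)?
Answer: 396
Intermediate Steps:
f(k) = 2 + 2*k (f(k) = (2 + k) + k = 2 + 2*k)
Q(F) = -4
K(W) = 9 (K(W) = (-3)² = 9)
(Q(f(5))*(-11))*K(-3) = -4*(-11)*9 = 44*9 = 396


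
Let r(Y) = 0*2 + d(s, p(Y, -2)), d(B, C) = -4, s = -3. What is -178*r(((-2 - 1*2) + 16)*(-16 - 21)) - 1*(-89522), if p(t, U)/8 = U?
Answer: 90234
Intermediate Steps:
p(t, U) = 8*U
r(Y) = -4 (r(Y) = 0*2 - 4 = 0 - 4 = -4)
-178*r(((-2 - 1*2) + 16)*(-16 - 21)) - 1*(-89522) = -178*(-4) - 1*(-89522) = 712 + 89522 = 90234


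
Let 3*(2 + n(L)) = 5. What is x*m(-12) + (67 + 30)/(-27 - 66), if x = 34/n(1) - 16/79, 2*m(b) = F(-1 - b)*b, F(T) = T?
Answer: 49550549/7347 ≈ 6744.3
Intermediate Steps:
n(L) = -⅓ (n(L) = -2 + (⅓)*5 = -2 + 5/3 = -⅓)
m(b) = b*(-1 - b)/2 (m(b) = ((-1 - b)*b)/2 = (b*(-1 - b))/2 = b*(-1 - b)/2)
x = -8074/79 (x = 34/(-⅓) - 16/79 = 34*(-3) - 16*1/79 = -102 - 16/79 = -8074/79 ≈ -102.20)
x*m(-12) + (67 + 30)/(-27 - 66) = -(-4037)*(-12)*(1 - 12)/79 + (67 + 30)/(-27 - 66) = -(-4037)*(-12)*(-11)/79 + 97/(-93) = -8074/79*(-66) + 97*(-1/93) = 532884/79 - 97/93 = 49550549/7347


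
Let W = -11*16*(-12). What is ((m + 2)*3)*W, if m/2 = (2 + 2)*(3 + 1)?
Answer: 215424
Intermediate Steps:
m = 32 (m = 2*((2 + 2)*(3 + 1)) = 2*(4*4) = 2*16 = 32)
W = 2112 (W = -176*(-12) = 2112)
((m + 2)*3)*W = ((32 + 2)*3)*2112 = (34*3)*2112 = 102*2112 = 215424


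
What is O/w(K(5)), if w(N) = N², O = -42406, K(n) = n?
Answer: -42406/25 ≈ -1696.2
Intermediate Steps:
O/w(K(5)) = -42406/(5²) = -42406/25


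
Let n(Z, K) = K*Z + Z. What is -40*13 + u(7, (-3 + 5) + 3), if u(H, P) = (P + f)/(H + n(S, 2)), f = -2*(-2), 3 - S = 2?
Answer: -5191/10 ≈ -519.10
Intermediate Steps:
S = 1 (S = 3 - 1*2 = 3 - 2 = 1)
n(Z, K) = Z + K*Z
f = 4
u(H, P) = (4 + P)/(3 + H) (u(H, P) = (P + 4)/(H + 1*(1 + 2)) = (4 + P)/(H + 1*3) = (4 + P)/(H + 3) = (4 + P)/(3 + H))
-40*13 + u(7, (-3 + 5) + 3) = -40*13 + (4 + ((-3 + 5) + 3))/(3 + 7) = -520 + (4 + (2 + 3))/10 = -520 + (4 + 5)/10 = -520 + (1/10)*9 = -520 + 9/10 = -5191/10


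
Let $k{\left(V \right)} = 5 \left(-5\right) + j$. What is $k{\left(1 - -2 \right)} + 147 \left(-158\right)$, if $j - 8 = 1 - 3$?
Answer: $-23245$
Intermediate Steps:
$j = 6$ ($j = 8 + \left(1 - 3\right) = 8 - 2 = 6$)
$k{\left(V \right)} = -19$ ($k{\left(V \right)} = 5 \left(-5\right) + 6 = -25 + 6 = -19$)
$k{\left(1 - -2 \right)} + 147 \left(-158\right) = -19 + 147 \left(-158\right) = -19 - 23226 = -23245$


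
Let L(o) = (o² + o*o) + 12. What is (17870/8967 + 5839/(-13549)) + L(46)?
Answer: 515809801769/121493883 ≈ 4245.6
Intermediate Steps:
L(o) = 12 + 2*o² (L(o) = (o² + o²) + 12 = 2*o² + 12 = 12 + 2*o²)
(17870/8967 + 5839/(-13549)) + L(46) = (17870/8967 + 5839/(-13549)) + (12 + 2*46²) = (17870*(1/8967) + 5839*(-1/13549)) + (12 + 2*2116) = (17870/8967 - 5839/13549) + (12 + 4232) = 189762317/121493883 + 4244 = 515809801769/121493883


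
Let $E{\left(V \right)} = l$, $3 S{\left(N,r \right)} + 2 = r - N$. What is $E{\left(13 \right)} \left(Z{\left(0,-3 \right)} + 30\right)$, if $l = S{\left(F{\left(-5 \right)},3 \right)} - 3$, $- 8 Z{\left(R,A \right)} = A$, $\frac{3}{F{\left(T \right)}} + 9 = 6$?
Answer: $- \frac{567}{8} \approx -70.875$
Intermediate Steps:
$F{\left(T \right)} = -1$ ($F{\left(T \right)} = \frac{3}{-9 + 6} = \frac{3}{-3} = 3 \left(- \frac{1}{3}\right) = -1$)
$Z{\left(R,A \right)} = - \frac{A}{8}$
$S{\left(N,r \right)} = - \frac{2}{3} - \frac{N}{3} + \frac{r}{3}$ ($S{\left(N,r \right)} = - \frac{2}{3} + \frac{r - N}{3} = - \frac{2}{3} - \left(- \frac{r}{3} + \frac{N}{3}\right) = - \frac{2}{3} - \frac{N}{3} + \frac{r}{3}$)
$l = - \frac{7}{3}$ ($l = \left(- \frac{2}{3} - - \frac{1}{3} + \frac{1}{3} \cdot 3\right) - 3 = \left(- \frac{2}{3} + \frac{1}{3} + 1\right) - 3 = \frac{2}{3} - 3 = - \frac{7}{3} \approx -2.3333$)
$E{\left(V \right)} = - \frac{7}{3}$
$E{\left(13 \right)} \left(Z{\left(0,-3 \right)} + 30\right) = - \frac{7 \left(\left(- \frac{1}{8}\right) \left(-3\right) + 30\right)}{3} = - \frac{7 \left(\frac{3}{8} + 30\right)}{3} = \left(- \frac{7}{3}\right) \frac{243}{8} = - \frac{567}{8}$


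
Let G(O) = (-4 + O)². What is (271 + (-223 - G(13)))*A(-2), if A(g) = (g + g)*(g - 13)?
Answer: -1980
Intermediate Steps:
A(g) = 2*g*(-13 + g) (A(g) = (2*g)*(-13 + g) = 2*g*(-13 + g))
(271 + (-223 - G(13)))*A(-2) = (271 + (-223 - (-4 + 13)²))*(2*(-2)*(-13 - 2)) = (271 + (-223 - 1*9²))*(2*(-2)*(-15)) = (271 + (-223 - 1*81))*60 = (271 + (-223 - 81))*60 = (271 - 304)*60 = -33*60 = -1980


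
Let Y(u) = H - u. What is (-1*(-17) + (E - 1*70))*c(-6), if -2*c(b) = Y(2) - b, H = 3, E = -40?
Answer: 651/2 ≈ 325.50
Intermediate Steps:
Y(u) = 3 - u
c(b) = -1/2 + b/2 (c(b) = -((3 - 1*2) - b)/2 = -((3 - 2) - b)/2 = -(1 - b)/2 = -1/2 + b/2)
(-1*(-17) + (E - 1*70))*c(-6) = (-1*(-17) + (-40 - 1*70))*(-1/2 + (1/2)*(-6)) = (17 + (-40 - 70))*(-1/2 - 3) = (17 - 110)*(-7/2) = -93*(-7/2) = 651/2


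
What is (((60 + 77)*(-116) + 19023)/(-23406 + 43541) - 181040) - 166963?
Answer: -7007037274/20135 ≈ -3.4800e+5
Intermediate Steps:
(((60 + 77)*(-116) + 19023)/(-23406 + 43541) - 181040) - 166963 = ((137*(-116) + 19023)/20135 - 181040) - 166963 = ((-15892 + 19023)*(1/20135) - 181040) - 166963 = (3131*(1/20135) - 181040) - 166963 = (3131/20135 - 181040) - 166963 = -3645237269/20135 - 166963 = -7007037274/20135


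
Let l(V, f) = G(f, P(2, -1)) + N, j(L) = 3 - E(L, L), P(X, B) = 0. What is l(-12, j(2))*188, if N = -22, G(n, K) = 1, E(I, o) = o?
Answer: -3948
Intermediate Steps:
j(L) = 3 - L
l(V, f) = -21 (l(V, f) = 1 - 22 = -21)
l(-12, j(2))*188 = -21*188 = -3948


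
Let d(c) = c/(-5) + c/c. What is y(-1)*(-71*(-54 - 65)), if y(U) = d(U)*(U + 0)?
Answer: -50694/5 ≈ -10139.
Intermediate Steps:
d(c) = 1 - c/5 (d(c) = c*(-⅕) + 1 = -c/5 + 1 = 1 - c/5)
y(U) = U*(1 - U/5) (y(U) = (1 - U/5)*(U + 0) = (1 - U/5)*U = U*(1 - U/5))
y(-1)*(-71*(-54 - 65)) = ((⅕)*(-1)*(5 - 1*(-1)))*(-71*(-54 - 65)) = ((⅕)*(-1)*(5 + 1))*(-71*(-119)) = ((⅕)*(-1)*6)*8449 = -6/5*8449 = -50694/5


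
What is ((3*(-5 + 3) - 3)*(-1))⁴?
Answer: 6561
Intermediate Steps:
((3*(-5 + 3) - 3)*(-1))⁴ = ((3*(-2) - 3)*(-1))⁴ = ((-6 - 3)*(-1))⁴ = (-9*(-1))⁴ = 9⁴ = 6561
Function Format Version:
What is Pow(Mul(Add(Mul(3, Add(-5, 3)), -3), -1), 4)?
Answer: 6561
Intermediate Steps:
Pow(Mul(Add(Mul(3, Add(-5, 3)), -3), -1), 4) = Pow(Mul(Add(Mul(3, -2), -3), -1), 4) = Pow(Mul(Add(-6, -3), -1), 4) = Pow(Mul(-9, -1), 4) = Pow(9, 4) = 6561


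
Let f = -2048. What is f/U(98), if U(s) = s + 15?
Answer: -2048/113 ≈ -18.124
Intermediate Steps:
U(s) = 15 + s
f/U(98) = -2048/(15 + 98) = -2048/113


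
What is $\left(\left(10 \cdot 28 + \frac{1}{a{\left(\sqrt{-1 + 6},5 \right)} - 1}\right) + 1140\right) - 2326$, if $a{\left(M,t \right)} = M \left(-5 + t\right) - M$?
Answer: $- \frac{3623}{4} - \frac{\sqrt{5}}{4} \approx -906.31$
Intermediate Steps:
$a{\left(M,t \right)} = - M + M \left(-5 + t\right)$
$\left(\left(10 \cdot 28 + \frac{1}{a{\left(\sqrt{-1 + 6},5 \right)} - 1}\right) + 1140\right) - 2326 = \left(\left(10 \cdot 28 + \frac{1}{\sqrt{-1 + 6} \left(-6 + 5\right) - 1}\right) + 1140\right) - 2326 = \left(\left(280 + \frac{1}{\sqrt{5} \left(-1\right) - 1}\right) + 1140\right) - 2326 = \left(\left(280 + \frac{1}{- \sqrt{5} - 1}\right) + 1140\right) - 2326 = \left(\left(280 + \frac{1}{-1 - \sqrt{5}}\right) + 1140\right) - 2326 = \left(1420 + \frac{1}{-1 - \sqrt{5}}\right) - 2326 = -906 + \frac{1}{-1 - \sqrt{5}}$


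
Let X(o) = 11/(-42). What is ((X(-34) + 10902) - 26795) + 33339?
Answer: 732721/42 ≈ 17446.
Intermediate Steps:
X(o) = -11/42 (X(o) = 11*(-1/42) = -11/42)
((X(-34) + 10902) - 26795) + 33339 = ((-11/42 + 10902) - 26795) + 33339 = (457873/42 - 26795) + 33339 = -667517/42 + 33339 = 732721/42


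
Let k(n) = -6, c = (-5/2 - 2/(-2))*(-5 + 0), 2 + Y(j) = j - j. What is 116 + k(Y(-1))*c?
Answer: 71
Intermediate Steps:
Y(j) = -2 (Y(j) = -2 + (j - j) = -2 + 0 = -2)
c = 15/2 (c = (-5*½ - 2*(-½))*(-5) = (-5/2 + 1)*(-5) = -3/2*(-5) = 15/2 ≈ 7.5000)
116 + k(Y(-1))*c = 116 - 6*15/2 = 116 - 45 = 71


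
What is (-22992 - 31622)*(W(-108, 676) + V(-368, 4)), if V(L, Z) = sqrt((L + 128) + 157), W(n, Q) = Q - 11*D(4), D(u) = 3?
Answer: -35116802 - 54614*I*sqrt(83) ≈ -3.5117e+7 - 4.9756e+5*I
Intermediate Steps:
W(n, Q) = -33 + Q (W(n, Q) = Q - 11*3 = Q - 33 = -33 + Q)
V(L, Z) = sqrt(285 + L) (V(L, Z) = sqrt((128 + L) + 157) = sqrt(285 + L))
(-22992 - 31622)*(W(-108, 676) + V(-368, 4)) = (-22992 - 31622)*((-33 + 676) + sqrt(285 - 368)) = -54614*(643 + sqrt(-83)) = -54614*(643 + I*sqrt(83)) = -35116802 - 54614*I*sqrt(83)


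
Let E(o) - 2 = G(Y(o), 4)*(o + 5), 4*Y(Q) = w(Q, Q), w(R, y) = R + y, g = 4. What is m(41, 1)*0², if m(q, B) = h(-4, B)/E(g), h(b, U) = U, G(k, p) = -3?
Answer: 0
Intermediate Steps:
Y(Q) = Q/2 (Y(Q) = (Q + Q)/4 = (2*Q)/4 = Q/2)
E(o) = -13 - 3*o (E(o) = 2 - 3*(o + 5) = 2 - 3*(5 + o) = 2 + (-15 - 3*o) = -13 - 3*o)
m(q, B) = -B/25 (m(q, B) = B/(-13 - 3*4) = B/(-13 - 12) = B/(-25) = B*(-1/25) = -B/25)
m(41, 1)*0² = -1/25*1*0² = -1/25*0 = 0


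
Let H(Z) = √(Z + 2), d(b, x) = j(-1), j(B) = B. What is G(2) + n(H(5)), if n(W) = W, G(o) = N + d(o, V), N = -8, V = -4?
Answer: -9 + √7 ≈ -6.3542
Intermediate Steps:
d(b, x) = -1
H(Z) = √(2 + Z)
G(o) = -9 (G(o) = -8 - 1 = -9)
G(2) + n(H(5)) = -9 + √(2 + 5) = -9 + √7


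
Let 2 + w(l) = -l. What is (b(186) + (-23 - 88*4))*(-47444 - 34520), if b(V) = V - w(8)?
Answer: 14671556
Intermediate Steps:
w(l) = -2 - l
b(V) = 10 + V (b(V) = V - (-2 - 1*8) = V - (-2 - 8) = V - 1*(-10) = V + 10 = 10 + V)
(b(186) + (-23 - 88*4))*(-47444 - 34520) = ((10 + 186) + (-23 - 88*4))*(-47444 - 34520) = (196 + (-23 - 352))*(-81964) = (196 - 375)*(-81964) = -179*(-81964) = 14671556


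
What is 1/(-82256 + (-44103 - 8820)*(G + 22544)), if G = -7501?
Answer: -1/796202945 ≈ -1.2560e-9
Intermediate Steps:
1/(-82256 + (-44103 - 8820)*(G + 22544)) = 1/(-82256 + (-44103 - 8820)*(-7501 + 22544)) = 1/(-82256 - 52923*15043) = 1/(-82256 - 796120689) = 1/(-796202945) = -1/796202945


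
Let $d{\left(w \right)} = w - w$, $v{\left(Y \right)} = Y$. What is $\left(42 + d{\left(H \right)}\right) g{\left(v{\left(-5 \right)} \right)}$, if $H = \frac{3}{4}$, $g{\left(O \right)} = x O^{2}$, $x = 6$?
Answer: $6300$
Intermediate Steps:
$g{\left(O \right)} = 6 O^{2}$
$H = \frac{3}{4}$ ($H = 3 \cdot \frac{1}{4} = \frac{3}{4} \approx 0.75$)
$d{\left(w \right)} = 0$
$\left(42 + d{\left(H \right)}\right) g{\left(v{\left(-5 \right)} \right)} = \left(42 + 0\right) 6 \left(-5\right)^{2} = 42 \cdot 6 \cdot 25 = 42 \cdot 150 = 6300$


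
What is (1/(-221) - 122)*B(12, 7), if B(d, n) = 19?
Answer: -512297/221 ≈ -2318.1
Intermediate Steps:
(1/(-221) - 122)*B(12, 7) = (1/(-221) - 122)*19 = (-1/221 - 122)*19 = -26963/221*19 = -512297/221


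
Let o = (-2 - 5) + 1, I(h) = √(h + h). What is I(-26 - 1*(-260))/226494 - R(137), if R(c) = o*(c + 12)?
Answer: 894 + √13/37749 ≈ 894.00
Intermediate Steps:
I(h) = √2*√h (I(h) = √(2*h) = √2*√h)
o = -6 (o = -7 + 1 = -6)
R(c) = -72 - 6*c (R(c) = -6*(c + 12) = -6*(12 + c) = -72 - 6*c)
I(-26 - 1*(-260))/226494 - R(137) = (√2*√(-26 - 1*(-260)))/226494 - (-72 - 6*137) = (√2*√(-26 + 260))*(1/226494) - (-72 - 822) = (√2*√234)*(1/226494) - 1*(-894) = (√2*(3*√26))*(1/226494) + 894 = (6*√13)*(1/226494) + 894 = √13/37749 + 894 = 894 + √13/37749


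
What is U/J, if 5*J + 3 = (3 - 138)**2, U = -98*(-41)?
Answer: 10045/9111 ≈ 1.1025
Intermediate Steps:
U = 4018
J = 18222/5 (J = -3/5 + (3 - 138)**2/5 = -3/5 + (1/5)*(-135)**2 = -3/5 + (1/5)*18225 = -3/5 + 3645 = 18222/5 ≈ 3644.4)
U/J = 4018/(18222/5) = 4018*(5/18222) = 10045/9111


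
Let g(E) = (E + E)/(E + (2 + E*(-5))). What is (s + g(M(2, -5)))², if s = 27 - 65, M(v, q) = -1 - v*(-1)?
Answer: 1521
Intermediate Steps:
M(v, q) = -1 + v (M(v, q) = -1 - (-1)*v = -1 + v)
s = -38
g(E) = 2*E/(2 - 4*E) (g(E) = (2*E)/(E + (2 - 5*E)) = (2*E)/(2 - 4*E) = 2*E/(2 - 4*E))
(s + g(M(2, -5)))² = (-38 - (-1 + 2)/(-1 + 2*(-1 + 2)))² = (-38 - 1*1/(-1 + 2*1))² = (-38 - 1*1/(-1 + 2))² = (-38 - 1*1/1)² = (-38 - 1*1*1)² = (-38 - 1)² = (-39)² = 1521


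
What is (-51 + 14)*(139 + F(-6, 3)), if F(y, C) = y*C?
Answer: -4477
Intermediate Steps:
F(y, C) = C*y
(-51 + 14)*(139 + F(-6, 3)) = (-51 + 14)*(139 + 3*(-6)) = -37*(139 - 18) = -37*121 = -4477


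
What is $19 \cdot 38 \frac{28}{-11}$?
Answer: $- \frac{20216}{11} \approx -1837.8$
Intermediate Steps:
$19 \cdot 38 \frac{28}{-11} = 722 \cdot 28 \left(- \frac{1}{11}\right) = 722 \left(- \frac{28}{11}\right) = - \frac{20216}{11}$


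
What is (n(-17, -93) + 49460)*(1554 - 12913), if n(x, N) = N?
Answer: -560759753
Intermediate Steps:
(n(-17, -93) + 49460)*(1554 - 12913) = (-93 + 49460)*(1554 - 12913) = 49367*(-11359) = -560759753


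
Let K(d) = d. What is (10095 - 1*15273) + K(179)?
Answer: -4999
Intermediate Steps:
(10095 - 1*15273) + K(179) = (10095 - 1*15273) + 179 = (10095 - 15273) + 179 = -5178 + 179 = -4999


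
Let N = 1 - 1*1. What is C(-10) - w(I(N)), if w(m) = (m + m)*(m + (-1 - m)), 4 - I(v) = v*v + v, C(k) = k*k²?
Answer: -992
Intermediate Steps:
C(k) = k³
N = 0 (N = 1 - 1 = 0)
I(v) = 4 - v - v² (I(v) = 4 - (v*v + v) = 4 - (v² + v) = 4 - (v + v²) = 4 + (-v - v²) = 4 - v - v²)
w(m) = -2*m (w(m) = (2*m)*(-1) = -2*m)
C(-10) - w(I(N)) = (-10)³ - (-2)*(4 - 1*0 - 1*0²) = -1000 - (-2)*(4 + 0 - 1*0) = -1000 - (-2)*(4 + 0 + 0) = -1000 - (-2)*4 = -1000 - 1*(-8) = -1000 + 8 = -992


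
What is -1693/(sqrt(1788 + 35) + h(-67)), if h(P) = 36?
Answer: 60948/527 - 1693*sqrt(1823)/527 ≈ -21.513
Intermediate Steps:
-1693/(sqrt(1788 + 35) + h(-67)) = -1693/(sqrt(1788 + 35) + 36) = -1693/(sqrt(1823) + 36) = -1693/(36 + sqrt(1823))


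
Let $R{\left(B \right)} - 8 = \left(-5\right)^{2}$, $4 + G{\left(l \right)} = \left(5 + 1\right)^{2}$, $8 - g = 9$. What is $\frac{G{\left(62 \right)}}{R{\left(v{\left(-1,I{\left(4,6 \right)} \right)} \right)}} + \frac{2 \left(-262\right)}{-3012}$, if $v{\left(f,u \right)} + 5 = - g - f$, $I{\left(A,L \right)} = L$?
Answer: $\frac{9473}{8283} \approx 1.1437$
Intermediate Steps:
$g = -1$ ($g = 8 - 9 = -1$)
$v{\left(f,u \right)} = -4 - f$ ($v{\left(f,u \right)} = -5 - \left(-1 + f\right) = -4 - f$)
$G{\left(l \right)} = 32$ ($G{\left(l \right)} = -4 + \left(5 + 1\right)^{2} = -4 + 6^{2} = -4 + 36 = 32$)
$R{\left(B \right)} = 33$ ($R{\left(B \right)} = 8 + \left(-5\right)^{2} = 8 + 25 = 33$)
$\frac{G{\left(62 \right)}}{R{\left(v{\left(-1,I{\left(4,6 \right)} \right)} \right)}} + \frac{2 \left(-262\right)}{-3012} = \frac{32}{33} + \frac{2 \left(-262\right)}{-3012} = 32 \cdot \frac{1}{33} - - \frac{131}{753} = \frac{32}{33} + \frac{131}{753} = \frac{9473}{8283}$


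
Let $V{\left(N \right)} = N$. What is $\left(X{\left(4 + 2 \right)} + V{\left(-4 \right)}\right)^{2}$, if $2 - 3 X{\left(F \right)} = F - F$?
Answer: $\frac{100}{9} \approx 11.111$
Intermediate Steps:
$X{\left(F \right)} = \frac{2}{3}$ ($X{\left(F \right)} = \frac{2}{3} - \frac{F - F}{3} = \frac{2}{3} - 0 = \frac{2}{3} + 0 = \frac{2}{3}$)
$\left(X{\left(4 + 2 \right)} + V{\left(-4 \right)}\right)^{2} = \left(\frac{2}{3} - 4\right)^{2} = \left(- \frac{10}{3}\right)^{2} = \frac{100}{9}$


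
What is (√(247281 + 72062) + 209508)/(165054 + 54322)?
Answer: 52377/54844 + √319343/219376 ≈ 0.95759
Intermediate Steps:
(√(247281 + 72062) + 209508)/(165054 + 54322) = (√319343 + 209508)/219376 = (209508 + √319343)*(1/219376) = 52377/54844 + √319343/219376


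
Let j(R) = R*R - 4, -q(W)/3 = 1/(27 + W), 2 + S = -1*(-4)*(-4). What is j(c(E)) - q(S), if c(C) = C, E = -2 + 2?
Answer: -11/3 ≈ -3.6667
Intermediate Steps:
S = -18 (S = -2 - 1*(-4)*(-4) = -2 + 4*(-4) = -2 - 16 = -18)
E = 0
q(W) = -3/(27 + W)
j(R) = -4 + R² (j(R) = R² - 4 = -4 + R²)
j(c(E)) - q(S) = (-4 + 0²) - (-3)/(27 - 18) = (-4 + 0) - (-3)/9 = -4 - (-3)/9 = -4 - 1*(-⅓) = -4 + ⅓ = -11/3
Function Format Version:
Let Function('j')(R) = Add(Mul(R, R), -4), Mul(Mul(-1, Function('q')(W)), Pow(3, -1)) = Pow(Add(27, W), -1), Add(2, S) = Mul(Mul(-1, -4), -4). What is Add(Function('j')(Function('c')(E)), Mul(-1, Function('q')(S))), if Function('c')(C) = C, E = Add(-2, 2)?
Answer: Rational(-11, 3) ≈ -3.6667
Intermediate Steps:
S = -18 (S = Add(-2, Mul(Mul(-1, -4), -4)) = Add(-2, Mul(4, -4)) = Add(-2, -16) = -18)
E = 0
Function('q')(W) = Mul(-3, Pow(Add(27, W), -1))
Function('j')(R) = Add(-4, Pow(R, 2)) (Function('j')(R) = Add(Pow(R, 2), -4) = Add(-4, Pow(R, 2)))
Add(Function('j')(Function('c')(E)), Mul(-1, Function('q')(S))) = Add(Add(-4, Pow(0, 2)), Mul(-1, Mul(-3, Pow(Add(27, -18), -1)))) = Add(Add(-4, 0), Mul(-1, Mul(-3, Pow(9, -1)))) = Add(-4, Mul(-1, Mul(-3, Rational(1, 9)))) = Add(-4, Mul(-1, Rational(-1, 3))) = Add(-4, Rational(1, 3)) = Rational(-11, 3)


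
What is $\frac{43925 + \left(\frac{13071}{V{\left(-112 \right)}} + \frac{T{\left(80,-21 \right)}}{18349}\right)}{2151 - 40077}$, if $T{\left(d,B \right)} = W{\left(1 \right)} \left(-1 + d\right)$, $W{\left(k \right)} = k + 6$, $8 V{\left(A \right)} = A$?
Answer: $- \frac{3681295171}{3247552812} \approx -1.1336$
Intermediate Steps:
$V{\left(A \right)} = \frac{A}{8}$
$W{\left(k \right)} = 6 + k$
$T{\left(d,B \right)} = -7 + 7 d$ ($T{\left(d,B \right)} = \left(6 + 1\right) \left(-1 + d\right) = 7 \left(-1 + d\right) = -7 + 7 d$)
$\frac{43925 + \left(\frac{13071}{V{\left(-112 \right)}} + \frac{T{\left(80,-21 \right)}}{18349}\right)}{2151 - 40077} = \frac{43925 + \left(\frac{13071}{\frac{1}{8} \left(-112\right)} + \frac{-7 + 7 \cdot 80}{18349}\right)}{2151 - 40077} = \frac{43925 + \left(\frac{13071}{-14} + \left(-7 + 560\right) \frac{1}{18349}\right)}{-37926} = \left(43925 + \left(13071 \left(- \frac{1}{14}\right) + 553 \cdot \frac{1}{18349}\right)\right) \left(- \frac{1}{37926}\right) = \left(43925 + \left(- \frac{13071}{14} + \frac{553}{18349}\right)\right) \left(- \frac{1}{37926}\right) = \left(43925 - \frac{239832037}{256886}\right) \left(- \frac{1}{37926}\right) = \frac{11043885513}{256886} \left(- \frac{1}{37926}\right) = - \frac{3681295171}{3247552812}$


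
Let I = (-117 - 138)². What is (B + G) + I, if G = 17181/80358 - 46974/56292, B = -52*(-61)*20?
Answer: 8070975421575/62826563 ≈ 1.2846e+5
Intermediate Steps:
B = 63440 (B = 3172*20 = 63440)
I = 65025 (I = (-255)² = 65025)
G = -38994220/62826563 (G = 17181*(1/80358) - 46974*1/56292 = 5727/26786 - 7829/9382 = -38994220/62826563 ≈ -0.62066)
(B + G) + I = (63440 - 38994220/62826563) + 65025 = 3985678162500/62826563 + 65025 = 8070975421575/62826563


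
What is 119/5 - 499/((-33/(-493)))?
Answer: -1226108/165 ≈ -7431.0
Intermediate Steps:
119/5 - 499/((-33/(-493))) = 119*(⅕) - 499/((-33*(-1/493))) = 119/5 - 499/33/493 = 119/5 - 499*493/33 = 119/5 - 246007/33 = -1226108/165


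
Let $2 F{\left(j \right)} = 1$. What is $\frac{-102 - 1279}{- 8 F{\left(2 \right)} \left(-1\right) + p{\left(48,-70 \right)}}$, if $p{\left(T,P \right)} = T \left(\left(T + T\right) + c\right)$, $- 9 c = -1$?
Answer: $- \frac{4143}{13852} \approx -0.29909$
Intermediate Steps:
$c = \frac{1}{9}$ ($c = \left(- \frac{1}{9}\right) \left(-1\right) = \frac{1}{9} \approx 0.11111$)
$F{\left(j \right)} = \frac{1}{2}$ ($F{\left(j \right)} = \frac{1}{2} \cdot 1 = \frac{1}{2}$)
$p{\left(T,P \right)} = T \left(\frac{1}{9} + 2 T\right)$ ($p{\left(T,P \right)} = T \left(\left(T + T\right) + \frac{1}{9}\right) = T \left(2 T + \frac{1}{9}\right) = T \left(\frac{1}{9} + 2 T\right)$)
$\frac{-102 - 1279}{- 8 F{\left(2 \right)} \left(-1\right) + p{\left(48,-70 \right)}} = \frac{-102 - 1279}{\left(-8\right) \frac{1}{2} \left(-1\right) + \frac{1}{9} \cdot 48 \left(1 + 18 \cdot 48\right)} = - \frac{1381}{\left(-4\right) \left(-1\right) + \frac{1}{9} \cdot 48 \left(1 + 864\right)} = - \frac{1381}{4 + \frac{1}{9} \cdot 48 \cdot 865} = - \frac{1381}{4 + \frac{13840}{3}} = - \frac{1381}{\frac{13852}{3}} = \left(-1381\right) \frac{3}{13852} = - \frac{4143}{13852}$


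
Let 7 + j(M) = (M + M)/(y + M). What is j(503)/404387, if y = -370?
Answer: 75/53783471 ≈ 1.3945e-6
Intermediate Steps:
j(M) = -7 + 2*M/(-370 + M) (j(M) = -7 + (M + M)/(-370 + M) = -7 + (2*M)/(-370 + M) = -7 + 2*M/(-370 + M))
j(503)/404387 = (5*(518 - 1*503)/(-370 + 503))/404387 = (5*(518 - 503)/133)*(1/404387) = (5*(1/133)*15)*(1/404387) = (75/133)*(1/404387) = 75/53783471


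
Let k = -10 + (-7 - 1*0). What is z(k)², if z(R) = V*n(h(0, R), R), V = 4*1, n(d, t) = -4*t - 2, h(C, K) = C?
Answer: 69696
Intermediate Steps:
n(d, t) = -2 - 4*t
V = 4
k = -17 (k = -10 + (-7 + 0) = -10 - 7 = -17)
z(R) = -8 - 16*R (z(R) = 4*(-2 - 4*R) = -8 - 16*R)
z(k)² = (-8 - 16*(-17))² = (-8 + 272)² = 264² = 69696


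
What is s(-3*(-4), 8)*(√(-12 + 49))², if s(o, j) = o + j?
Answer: 740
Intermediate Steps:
s(o, j) = j + o
s(-3*(-4), 8)*(√(-12 + 49))² = (8 - 3*(-4))*(√(-12 + 49))² = (8 + 12)*(√37)² = 20*37 = 740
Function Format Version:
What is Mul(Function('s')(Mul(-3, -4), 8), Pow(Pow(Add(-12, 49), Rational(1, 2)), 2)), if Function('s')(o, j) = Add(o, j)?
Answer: 740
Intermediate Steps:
Function('s')(o, j) = Add(j, o)
Mul(Function('s')(Mul(-3, -4), 8), Pow(Pow(Add(-12, 49), Rational(1, 2)), 2)) = Mul(Add(8, Mul(-3, -4)), Pow(Pow(Add(-12, 49), Rational(1, 2)), 2)) = Mul(Add(8, 12), Pow(Pow(37, Rational(1, 2)), 2)) = Mul(20, 37) = 740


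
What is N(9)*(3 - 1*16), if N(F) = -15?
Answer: 195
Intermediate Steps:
N(9)*(3 - 1*16) = -15*(3 - 1*16) = -15*(3 - 16) = -15*(-13) = 195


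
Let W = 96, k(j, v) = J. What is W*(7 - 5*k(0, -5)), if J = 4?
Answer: -1248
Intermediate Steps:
k(j, v) = 4
W*(7 - 5*k(0, -5)) = 96*(7 - 5*4) = 96*(7 - 20) = 96*(-13) = -1248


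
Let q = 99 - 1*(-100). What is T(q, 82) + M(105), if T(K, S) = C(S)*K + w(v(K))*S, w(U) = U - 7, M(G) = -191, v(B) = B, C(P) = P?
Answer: 31871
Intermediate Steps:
w(U) = -7 + U
q = 199 (q = 99 + 100 = 199)
T(K, S) = K*S + S*(-7 + K) (T(K, S) = S*K + (-7 + K)*S = K*S + S*(-7 + K))
T(q, 82) + M(105) = 82*(-7 + 2*199) - 191 = 82*(-7 + 398) - 191 = 82*391 - 191 = 32062 - 191 = 31871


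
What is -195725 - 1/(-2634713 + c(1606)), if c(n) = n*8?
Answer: -513164527124/2621865 ≈ -1.9573e+5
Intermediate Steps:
c(n) = 8*n
-195725 - 1/(-2634713 + c(1606)) = -195725 - 1/(-2634713 + 8*1606) = -195725 - 1/(-2634713 + 12848) = -195725 - 1/(-2621865) = -195725 - 1*(-1/2621865) = -195725 + 1/2621865 = -513164527124/2621865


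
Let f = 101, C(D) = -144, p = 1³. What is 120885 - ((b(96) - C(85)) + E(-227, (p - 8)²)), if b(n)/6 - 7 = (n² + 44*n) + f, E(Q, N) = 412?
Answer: 39041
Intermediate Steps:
p = 1
b(n) = 648 + 6*n² + 264*n (b(n) = 42 + 6*((n² + 44*n) + 101) = 42 + 6*(101 + n² + 44*n) = 42 + (606 + 6*n² + 264*n) = 648 + 6*n² + 264*n)
120885 - ((b(96) - C(85)) + E(-227, (p - 8)²)) = 120885 - (((648 + 6*96² + 264*96) - 1*(-144)) + 412) = 120885 - (((648 + 6*9216 + 25344) + 144) + 412) = 120885 - (((648 + 55296 + 25344) + 144) + 412) = 120885 - ((81288 + 144) + 412) = 120885 - (81432 + 412) = 120885 - 1*81844 = 120885 - 81844 = 39041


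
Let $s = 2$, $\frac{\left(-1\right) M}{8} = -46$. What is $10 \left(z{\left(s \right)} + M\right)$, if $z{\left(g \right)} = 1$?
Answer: $3690$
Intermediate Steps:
$M = 368$ ($M = \left(-8\right) \left(-46\right) = 368$)
$10 \left(z{\left(s \right)} + M\right) = 10 \left(1 + 368\right) = 10 \cdot 369 = 3690$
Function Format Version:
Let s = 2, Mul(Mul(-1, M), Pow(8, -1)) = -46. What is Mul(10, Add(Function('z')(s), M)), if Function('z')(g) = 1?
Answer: 3690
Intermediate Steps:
M = 368 (M = Mul(-8, -46) = 368)
Mul(10, Add(Function('z')(s), M)) = Mul(10, Add(1, 368)) = Mul(10, 369) = 3690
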